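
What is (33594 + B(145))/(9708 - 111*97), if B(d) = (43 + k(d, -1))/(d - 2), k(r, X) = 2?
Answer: -1601329/50479 ≈ -31.723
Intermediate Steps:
B(d) = 45/(-2 + d) (B(d) = (43 + 2)/(d - 2) = 45/(-2 + d))
(33594 + B(145))/(9708 - 111*97) = (33594 + 45/(-2 + 145))/(9708 - 111*97) = (33594 + 45/143)/(9708 - 10767) = (33594 + 45*(1/143))/(-1059) = (33594 + 45/143)*(-1/1059) = (4803987/143)*(-1/1059) = -1601329/50479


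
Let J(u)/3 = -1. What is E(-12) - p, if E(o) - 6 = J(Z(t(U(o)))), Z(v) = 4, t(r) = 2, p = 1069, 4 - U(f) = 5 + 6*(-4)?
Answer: -1066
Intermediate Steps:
U(f) = 23 (U(f) = 4 - (5 + 6*(-4)) = 4 - (5 - 24) = 4 - 1*(-19) = 4 + 19 = 23)
J(u) = -3 (J(u) = 3*(-1) = -3)
E(o) = 3 (E(o) = 6 - 3 = 3)
E(-12) - p = 3 - 1*1069 = 3 - 1069 = -1066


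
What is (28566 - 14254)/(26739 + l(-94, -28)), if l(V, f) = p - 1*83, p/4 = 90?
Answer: 1789/3377 ≈ 0.52976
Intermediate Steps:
p = 360 (p = 4*90 = 360)
l(V, f) = 277 (l(V, f) = 360 - 1*83 = 360 - 83 = 277)
(28566 - 14254)/(26739 + l(-94, -28)) = (28566 - 14254)/(26739 + 277) = 14312/27016 = 14312*(1/27016) = 1789/3377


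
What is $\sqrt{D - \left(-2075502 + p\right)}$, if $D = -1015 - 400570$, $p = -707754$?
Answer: $\sqrt{2381671} \approx 1543.3$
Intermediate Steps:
$D = -401585$ ($D = -1015 - 400570 = -401585$)
$\sqrt{D - \left(-2075502 + p\right)} = \sqrt{-401585 + \left(2075502 - -707754\right)} = \sqrt{-401585 + \left(2075502 + 707754\right)} = \sqrt{-401585 + 2783256} = \sqrt{2381671}$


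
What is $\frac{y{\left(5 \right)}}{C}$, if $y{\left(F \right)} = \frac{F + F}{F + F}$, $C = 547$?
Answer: $\frac{1}{547} \approx 0.0018282$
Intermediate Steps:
$y{\left(F \right)} = 1$ ($y{\left(F \right)} = \frac{2 F}{2 F} = 2 F \frac{1}{2 F} = 1$)
$\frac{y{\left(5 \right)}}{C} = 1 \cdot \frac{1}{547} = \frac{1}{547}$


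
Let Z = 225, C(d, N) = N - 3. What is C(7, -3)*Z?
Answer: -1350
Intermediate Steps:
C(d, N) = -3 + N
C(7, -3)*Z = (-3 - 3)*225 = -6*225 = -1350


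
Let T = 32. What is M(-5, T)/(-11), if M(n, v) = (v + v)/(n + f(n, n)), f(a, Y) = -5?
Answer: 32/55 ≈ 0.58182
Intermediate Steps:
M(n, v) = 2*v/(-5 + n) (M(n, v) = (v + v)/(n - 5) = (2*v)/(-5 + n) = 2*v/(-5 + n))
M(-5, T)/(-11) = (2*32/(-5 - 5))/(-11) = (2*32/(-10))*(-1/11) = (2*32*(-1/10))*(-1/11) = -32/5*(-1/11) = 32/55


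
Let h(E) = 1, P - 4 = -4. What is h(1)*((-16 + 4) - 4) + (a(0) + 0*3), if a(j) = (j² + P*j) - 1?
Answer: -17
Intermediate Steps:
P = 0 (P = 4 - 4 = 0)
a(j) = -1 + j² (a(j) = (j² + 0*j) - 1 = (j² + 0) - 1 = j² - 1 = -1 + j²)
h(1)*((-16 + 4) - 4) + (a(0) + 0*3) = 1*((-16 + 4) - 4) + ((-1 + 0²) + 0*3) = 1*(-12 - 4) + ((-1 + 0) + 0) = 1*(-16) + (-1 + 0) = -16 - 1 = -17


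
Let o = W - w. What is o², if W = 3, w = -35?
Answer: 1444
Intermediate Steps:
o = 38 (o = 3 - 1*(-35) = 3 + 35 = 38)
o² = 38² = 1444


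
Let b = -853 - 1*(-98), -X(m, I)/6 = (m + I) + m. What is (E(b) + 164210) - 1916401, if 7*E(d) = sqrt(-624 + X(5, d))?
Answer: -1752191 + sqrt(3846)/7 ≈ -1.7522e+6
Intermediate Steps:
X(m, I) = -12*m - 6*I (X(m, I) = -6*((m + I) + m) = -6*((I + m) + m) = -6*(I + 2*m) = -12*m - 6*I)
b = -755 (b = -853 + 98 = -755)
E(d) = sqrt(-684 - 6*d)/7 (E(d) = sqrt(-624 + (-12*5 - 6*d))/7 = sqrt(-624 + (-60 - 6*d))/7 = sqrt(-684 - 6*d)/7)
(E(b) + 164210) - 1916401 = (sqrt(-684 - 6*(-755))/7 + 164210) - 1916401 = (sqrt(-684 + 4530)/7 + 164210) - 1916401 = (sqrt(3846)/7 + 164210) - 1916401 = (164210 + sqrt(3846)/7) - 1916401 = -1752191 + sqrt(3846)/7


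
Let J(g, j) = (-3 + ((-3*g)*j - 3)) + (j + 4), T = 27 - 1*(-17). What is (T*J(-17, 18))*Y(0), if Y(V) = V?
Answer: 0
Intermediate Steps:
T = 44 (T = 27 + 17 = 44)
J(g, j) = -2 + j - 3*g*j (J(g, j) = (-3 + (-3*g*j - 3)) + (4 + j) = (-3 + (-3 - 3*g*j)) + (4 + j) = (-6 - 3*g*j) + (4 + j) = -2 + j - 3*g*j)
(T*J(-17, 18))*Y(0) = (44*(-2 + 18 - 3*(-17)*18))*0 = (44*(-2 + 18 + 918))*0 = (44*934)*0 = 41096*0 = 0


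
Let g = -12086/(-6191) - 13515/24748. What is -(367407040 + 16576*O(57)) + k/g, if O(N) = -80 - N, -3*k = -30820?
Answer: -235982351777930032/646298889 ≈ -3.6513e+8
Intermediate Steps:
k = 30820/3 (k = -1/3*(-30820) = 30820/3 ≈ 10273.)
g = 215432963/153214868 (g = -12086*(-1/6191) - 13515*1/24748 = 12086/6191 - 13515/24748 = 215432963/153214868 ≈ 1.4061)
-(367407040 + 16576*O(57)) + k/g = -(366080960 - 944832) + 30820/(3*(215432963/153214868)) = -16576/(1/((-80 - 57) + 22165)) + (30820/3)*(153214868/215432963) = -16576/(1/(-137 + 22165)) + 4722082231760/646298889 = -16576/(1/22028) + 4722082231760/646298889 = -16576/1/22028 + 4722082231760/646298889 = -16576*22028 + 4722082231760/646298889 = -365136128 + 4722082231760/646298889 = -235982351777930032/646298889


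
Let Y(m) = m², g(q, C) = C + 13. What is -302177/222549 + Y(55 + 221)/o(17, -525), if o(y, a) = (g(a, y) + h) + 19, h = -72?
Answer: -737384465/222549 ≈ -3313.4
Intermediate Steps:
g(q, C) = 13 + C
o(y, a) = -40 + y (o(y, a) = ((13 + y) - 72) + 19 = (-59 + y) + 19 = -40 + y)
-302177/222549 + Y(55 + 221)/o(17, -525) = -302177/222549 + (55 + 221)²/(-40 + 17) = -302177*1/222549 + 276²/(-23) = -302177/222549 + 76176*(-1/23) = -302177/222549 - 3312 = -737384465/222549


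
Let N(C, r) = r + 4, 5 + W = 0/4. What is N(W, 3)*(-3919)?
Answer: -27433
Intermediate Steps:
W = -5 (W = -5 + 0/4 = -5 + 0*(¼) = -5 + 0 = -5)
N(C, r) = 4 + r
N(W, 3)*(-3919) = (4 + 3)*(-3919) = 7*(-3919) = -27433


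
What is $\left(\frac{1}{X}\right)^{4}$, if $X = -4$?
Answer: $\frac{1}{256} \approx 0.0039063$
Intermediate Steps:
$\left(\frac{1}{X}\right)^{4} = \left(\frac{1}{-4}\right)^{4} = \left(- \frac{1}{4}\right)^{4} = \frac{1}{256}$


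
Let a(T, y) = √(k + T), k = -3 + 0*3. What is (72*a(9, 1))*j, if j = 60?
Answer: 4320*√6 ≈ 10582.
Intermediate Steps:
k = -3 (k = -3 + 0 = -3)
a(T, y) = √(-3 + T)
(72*a(9, 1))*j = (72*√(-3 + 9))*60 = (72*√6)*60 = 4320*√6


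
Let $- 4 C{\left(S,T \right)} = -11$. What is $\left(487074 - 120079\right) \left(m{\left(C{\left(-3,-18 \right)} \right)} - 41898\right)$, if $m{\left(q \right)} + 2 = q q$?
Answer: $- \frac{245989041605}{16} \approx -1.5374 \cdot 10^{10}$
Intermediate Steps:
$C{\left(S,T \right)} = \frac{11}{4}$ ($C{\left(S,T \right)} = \left(- \frac{1}{4}\right) \left(-11\right) = \frac{11}{4}$)
$m{\left(q \right)} = -2 + q^{2}$ ($m{\left(q \right)} = -2 + q q = -2 + q^{2}$)
$\left(487074 - 120079\right) \left(m{\left(C{\left(-3,-18 \right)} \right)} - 41898\right) = \left(487074 - 120079\right) \left(\left(-2 + \left(\frac{11}{4}\right)^{2}\right) - 41898\right) = 366995 \left(\left(-2 + \frac{121}{16}\right) - 41898\right) = 366995 \left(\frac{89}{16} - 41898\right) = 366995 \left(- \frac{670279}{16}\right) = - \frac{245989041605}{16}$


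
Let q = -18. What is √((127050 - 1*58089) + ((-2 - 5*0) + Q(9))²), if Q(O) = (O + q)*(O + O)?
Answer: √95857 ≈ 309.61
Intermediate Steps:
Q(O) = 2*O*(-18 + O) (Q(O) = (O - 18)*(O + O) = (-18 + O)*(2*O) = 2*O*(-18 + O))
√((127050 - 1*58089) + ((-2 - 5*0) + Q(9))²) = √((127050 - 1*58089) + ((-2 - 5*0) + 2*9*(-18 + 9))²) = √((127050 - 58089) + ((-2 + 0) + 2*9*(-9))²) = √(68961 + (-2 - 162)²) = √(68961 + (-164)²) = √(68961 + 26896) = √95857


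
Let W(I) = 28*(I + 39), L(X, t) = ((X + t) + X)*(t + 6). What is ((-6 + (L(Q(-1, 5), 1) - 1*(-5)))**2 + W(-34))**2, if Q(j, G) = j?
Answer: 41616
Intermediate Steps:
L(X, t) = (6 + t)*(t + 2*X) (L(X, t) = (t + 2*X)*(6 + t) = (6 + t)*(t + 2*X))
W(I) = 1092 + 28*I (W(I) = 28*(39 + I) = 1092 + 28*I)
((-6 + (L(Q(-1, 5), 1) - 1*(-5)))**2 + W(-34))**2 = ((-6 + ((1**2 + 6*1 + 12*(-1) + 2*(-1)*1) - 1*(-5)))**2 + (1092 + 28*(-34)))**2 = ((-6 + ((1 + 6 - 12 - 2) + 5))**2 + (1092 - 952))**2 = ((-6 + (-7 + 5))**2 + 140)**2 = ((-6 - 2)**2 + 140)**2 = ((-8)**2 + 140)**2 = (64 + 140)**2 = 204**2 = 41616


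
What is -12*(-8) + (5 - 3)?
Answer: 98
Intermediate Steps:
-12*(-8) + (5 - 3) = 96 + 2 = 98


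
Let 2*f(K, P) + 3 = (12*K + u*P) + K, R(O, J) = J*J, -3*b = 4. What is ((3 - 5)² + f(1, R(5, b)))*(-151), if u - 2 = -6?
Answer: -7399/9 ≈ -822.11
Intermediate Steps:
b = -4/3 (b = -⅓*4 = -4/3 ≈ -1.3333)
u = -4 (u = 2 - 6 = -4)
R(O, J) = J²
f(K, P) = -3/2 - 2*P + 13*K/2 (f(K, P) = -3/2 + ((12*K - 4*P) + K)/2 = -3/2 + ((-4*P + 12*K) + K)/2 = -3/2 + (-4*P + 13*K)/2 = -3/2 + (-2*P + 13*K/2) = -3/2 - 2*P + 13*K/2)
((3 - 5)² + f(1, R(5, b)))*(-151) = ((3 - 5)² + (-3/2 - 2*(-4/3)² + (13/2)*1))*(-151) = ((-2)² + (-3/2 - 2*16/9 + 13/2))*(-151) = (4 + (-3/2 - 32/9 + 13/2))*(-151) = (4 + 13/9)*(-151) = (49/9)*(-151) = -7399/9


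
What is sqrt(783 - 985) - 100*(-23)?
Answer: 2300 + I*sqrt(202) ≈ 2300.0 + 14.213*I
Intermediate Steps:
sqrt(783 - 985) - 100*(-23) = sqrt(-202) + 2300 = I*sqrt(202) + 2300 = 2300 + I*sqrt(202)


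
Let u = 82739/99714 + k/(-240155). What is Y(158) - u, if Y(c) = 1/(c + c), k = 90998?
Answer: -1693859367899/3783596875860 ≈ -0.44768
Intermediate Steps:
Y(c) = 1/(2*c)
u = 10796409973/23946815670 (u = 82739/99714 + 90998/(-240155) = 82739*(1/99714) + 90998*(-1/240155) = 82739/99714 - 90998/240155 = 10796409973/23946815670 ≈ 0.45085)
Y(158) - u = (1/2)/158 - 1*10796409973/23946815670 = (1/2)*(1/158) - 10796409973/23946815670 = 1/316 - 10796409973/23946815670 = -1693859367899/3783596875860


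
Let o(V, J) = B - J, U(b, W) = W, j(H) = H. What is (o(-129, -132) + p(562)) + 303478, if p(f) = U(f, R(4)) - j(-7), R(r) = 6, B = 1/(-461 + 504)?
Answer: 13055790/43 ≈ 3.0362e+5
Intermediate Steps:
B = 1/43 ≈ 0.023256
p(f) = 13 (p(f) = 6 - 1*(-7) = 6 + 7 = 13)
o(V, J) = 1/43 - J
(o(-129, -132) + p(562)) + 303478 = ((1/43 - 1*(-132)) + 13) + 303478 = ((1/43 + 132) + 13) + 303478 = (5677/43 + 13) + 303478 = 6236/43 + 303478 = 13055790/43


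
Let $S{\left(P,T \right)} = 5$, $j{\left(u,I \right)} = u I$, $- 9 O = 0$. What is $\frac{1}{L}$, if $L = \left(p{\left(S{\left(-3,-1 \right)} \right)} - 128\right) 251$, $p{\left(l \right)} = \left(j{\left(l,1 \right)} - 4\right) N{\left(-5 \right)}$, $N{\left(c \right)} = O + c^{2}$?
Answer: $- \frac{1}{25853} \approx -3.868 \cdot 10^{-5}$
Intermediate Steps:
$O = 0$ ($O = \left(- \frac{1}{9}\right) 0 = 0$)
$N{\left(c \right)} = c^{2}$ ($N{\left(c \right)} = 0 + c^{2} = c^{2}$)
$j{\left(u,I \right)} = I u$
$p{\left(l \right)} = -100 + 25 l$ ($p{\left(l \right)} = \left(1 l - 4\right) \left(-5\right)^{2} = \left(l - 4\right) 25 = \left(-4 + l\right) 25 = -100 + 25 l$)
$L = -25853$ ($L = \left(\left(-100 + 25 \cdot 5\right) - 128\right) 251 = \left(\left(-100 + 125\right) - 128\right) 251 = \left(25 - 128\right) 251 = \left(-103\right) 251 = -25853$)
$\frac{1}{L} = \frac{1}{-25853} = - \frac{1}{25853}$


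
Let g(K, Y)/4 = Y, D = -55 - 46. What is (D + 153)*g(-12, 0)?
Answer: 0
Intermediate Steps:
D = -101
g(K, Y) = 4*Y
(D + 153)*g(-12, 0) = (-101 + 153)*(4*0) = 52*0 = 0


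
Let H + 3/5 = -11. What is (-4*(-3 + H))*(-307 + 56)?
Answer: -73292/5 ≈ -14658.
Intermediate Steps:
H = -58/5 (H = -⅗ - 11 = -58/5 ≈ -11.600)
(-4*(-3 + H))*(-307 + 56) = (-4*(-3 - 58/5))*(-307 + 56) = -4*(-73/5)*(-251) = (292/5)*(-251) = -73292/5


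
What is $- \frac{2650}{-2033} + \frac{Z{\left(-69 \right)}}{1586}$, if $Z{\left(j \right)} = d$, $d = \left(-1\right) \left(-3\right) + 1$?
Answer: $\frac{2105516}{1612169} \approx 1.306$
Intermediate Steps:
$d = 4$ ($d = 3 + 1 = 4$)
$Z{\left(j \right)} = 4$
$- \frac{2650}{-2033} + \frac{Z{\left(-69 \right)}}{1586} = - \frac{2650}{-2033} + \frac{4}{1586} = \left(-2650\right) \left(- \frac{1}{2033}\right) + 4 \cdot \frac{1}{1586} = \frac{2650}{2033} + \frac{2}{793} = \frac{2105516}{1612169}$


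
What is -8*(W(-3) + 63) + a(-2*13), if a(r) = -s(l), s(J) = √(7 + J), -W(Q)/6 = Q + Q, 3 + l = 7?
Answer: -792 - √11 ≈ -795.32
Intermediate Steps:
l = 4 (l = -3 + 7 = 4)
W(Q) = -12*Q (W(Q) = -6*(Q + Q) = -12*Q)
a(r) = -√11 (a(r) = -√(7 + 4) = -√11)
-8*(W(-3) + 63) + a(-2*13) = -8*(-12*(-3) + 63) - √11 = -8*(36 + 63) - √11 = -8*99 - √11 = -792 - √11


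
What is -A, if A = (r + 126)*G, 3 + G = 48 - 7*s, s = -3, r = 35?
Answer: -10626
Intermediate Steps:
G = 66 (G = -3 + (48 - 7*(-3)) = -3 + (48 - 1*(-21)) = -3 + (48 + 21) = -3 + 69 = 66)
A = 10626 (A = (35 + 126)*66 = 161*66 = 10626)
-A = -1*10626 = -10626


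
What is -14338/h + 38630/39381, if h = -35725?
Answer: 1944701528/1406886225 ≈ 1.3823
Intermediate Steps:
-14338/h + 38630/39381 = -14338/(-35725) + 38630/39381 = -14338*(-1/35725) + 38630*(1/39381) = 14338/35725 + 38630/39381 = 1944701528/1406886225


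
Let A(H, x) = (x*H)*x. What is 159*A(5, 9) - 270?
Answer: 64125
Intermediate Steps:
A(H, x) = H*x² (A(H, x) = (H*x)*x = H*x²)
159*A(5, 9) - 270 = 159*(5*9²) - 270 = 159*(5*81) - 270 = 159*405 - 270 = 64395 - 270 = 64125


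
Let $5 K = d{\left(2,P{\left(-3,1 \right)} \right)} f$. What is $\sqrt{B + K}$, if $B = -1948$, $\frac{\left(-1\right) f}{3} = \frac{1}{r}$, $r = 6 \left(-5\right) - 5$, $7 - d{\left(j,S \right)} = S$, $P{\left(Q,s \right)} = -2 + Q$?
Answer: $\frac{8 i \sqrt{37282}}{35} \approx 44.134 i$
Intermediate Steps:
$d{\left(j,S \right)} = 7 - S$
$r = -35$ ($r = -30 - 5 = -35$)
$f = \frac{3}{35}$ ($f = - \frac{3}{-35} = \left(-3\right) \left(- \frac{1}{35}\right) = \frac{3}{35} \approx 0.085714$)
$K = \frac{36}{175}$ ($K = \frac{\left(7 - \left(-2 - 3\right)\right) \frac{3}{35}}{5} = \frac{\left(7 - -5\right) \frac{3}{35}}{5} = \frac{\left(7 + 5\right) \frac{3}{35}}{5} = \frac{12 \cdot \frac{3}{35}}{5} = \frac{1}{5} \cdot \frac{36}{35} = \frac{36}{175} \approx 0.20571$)
$\sqrt{B + K} = \sqrt{-1948 + \frac{36}{175}} = \sqrt{- \frac{340864}{175}} = \frac{8 i \sqrt{37282}}{35}$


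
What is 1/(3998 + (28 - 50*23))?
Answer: 1/2876 ≈ 0.00034771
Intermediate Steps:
1/(3998 + (28 - 50*23)) = 1/(3998 + (28 - 1150)) = 1/(3998 - 1122) = 1/2876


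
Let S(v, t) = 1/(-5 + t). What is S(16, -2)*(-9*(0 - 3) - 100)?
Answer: 73/7 ≈ 10.429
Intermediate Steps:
S(16, -2)*(-9*(0 - 3) - 100) = (-9*(0 - 3) - 100)/(-5 - 2) = (-9*(-3) - 100)/(-7) = -(27 - 100)/7 = -⅐*(-73) = 73/7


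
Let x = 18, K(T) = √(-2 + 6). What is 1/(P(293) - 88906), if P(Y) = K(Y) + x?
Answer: -1/88886 ≈ -1.1250e-5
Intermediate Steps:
K(T) = 2 (K(T) = √4 = 2)
P(Y) = 20 (P(Y) = 2 + 18 = 20)
1/(P(293) - 88906) = 1/(20 - 88906) = 1/(-88886) = -1/88886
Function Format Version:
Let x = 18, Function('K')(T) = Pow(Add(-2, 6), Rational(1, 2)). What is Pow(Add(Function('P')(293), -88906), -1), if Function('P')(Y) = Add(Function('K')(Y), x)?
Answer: Rational(-1, 88886) ≈ -1.1250e-5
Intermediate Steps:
Function('K')(T) = 2 (Function('K')(T) = Pow(4, Rational(1, 2)) = 2)
Function('P')(Y) = 20 (Function('P')(Y) = Add(2, 18) = 20)
Pow(Add(Function('P')(293), -88906), -1) = Pow(Add(20, -88906), -1) = Pow(-88886, -1) = Rational(-1, 88886)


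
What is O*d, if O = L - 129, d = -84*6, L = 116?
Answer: 6552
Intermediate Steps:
d = -504
O = -13 (O = 116 - 129 = -13)
O*d = -13*(-504) = 6552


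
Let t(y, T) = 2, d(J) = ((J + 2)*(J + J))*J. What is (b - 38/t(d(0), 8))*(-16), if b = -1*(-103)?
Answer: -1344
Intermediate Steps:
b = 103
d(J) = 2*J²*(2 + J) (d(J) = ((2 + J)*(2*J))*J = (2*J*(2 + J))*J = 2*J²*(2 + J))
(b - 38/t(d(0), 8))*(-16) = (103 - 38/2)*(-16) = (103 - 38*½)*(-16) = (103 - 19)*(-16) = 84*(-16) = -1344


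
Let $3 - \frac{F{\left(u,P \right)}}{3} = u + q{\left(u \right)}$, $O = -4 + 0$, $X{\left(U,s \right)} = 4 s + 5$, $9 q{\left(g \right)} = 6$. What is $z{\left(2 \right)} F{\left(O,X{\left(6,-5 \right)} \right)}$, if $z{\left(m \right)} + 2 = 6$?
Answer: $76$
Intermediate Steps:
$q{\left(g \right)} = \frac{2}{3}$ ($q{\left(g \right)} = \frac{1}{9} \cdot 6 = \frac{2}{3}$)
$X{\left(U,s \right)} = 5 + 4 s$
$O = -4$
$z{\left(m \right)} = 4$ ($z{\left(m \right)} = -2 + 6 = 4$)
$F{\left(u,P \right)} = 7 - 3 u$ ($F{\left(u,P \right)} = 9 - 3 \left(u + \frac{2}{3}\right) = 9 - 3 \left(\frac{2}{3} + u\right) = 9 - \left(2 + 3 u\right) = 7 - 3 u$)
$z{\left(2 \right)} F{\left(O,X{\left(6,-5 \right)} \right)} = 4 \left(7 - -12\right) = 4 \left(7 + 12\right) = 4 \cdot 19 = 76$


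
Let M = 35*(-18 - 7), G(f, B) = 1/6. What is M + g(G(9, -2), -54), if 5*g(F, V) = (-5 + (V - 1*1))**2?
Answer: -155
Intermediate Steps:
G(f, B) = 1/6
g(F, V) = (-6 + V)**2/5 (g(F, V) = (-5 + (V - 1*1))**2/5 = (-5 + (V - 1))**2/5 = (-5 + (-1 + V))**2/5 = (-6 + V)**2/5)
M = -875 (M = 35*(-25) = -875)
M + g(G(9, -2), -54) = -875 + (-6 - 54)**2/5 = -875 + (1/5)*(-60)**2 = -875 + (1/5)*3600 = -875 + 720 = -155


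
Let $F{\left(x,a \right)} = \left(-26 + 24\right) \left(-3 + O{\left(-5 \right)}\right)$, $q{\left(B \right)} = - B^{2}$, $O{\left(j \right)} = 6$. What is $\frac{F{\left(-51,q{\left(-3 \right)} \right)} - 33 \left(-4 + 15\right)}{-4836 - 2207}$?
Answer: $\frac{369}{7043} \approx 0.052392$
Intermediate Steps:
$F{\left(x,a \right)} = -6$ ($F{\left(x,a \right)} = \left(-26 + 24\right) \left(-3 + 6\right) = \left(-2\right) 3 = -6$)
$\frac{F{\left(-51,q{\left(-3 \right)} \right)} - 33 \left(-4 + 15\right)}{-4836 - 2207} = \frac{-6 - 33 \left(-4 + 15\right)}{-4836 - 2207} = \frac{-6 - 363}{-7043} = \left(-6 - 363\right) \left(- \frac{1}{7043}\right) = \left(-369\right) \left(- \frac{1}{7043}\right) = \frac{369}{7043}$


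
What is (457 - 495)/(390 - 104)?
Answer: -19/143 ≈ -0.13287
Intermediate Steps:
(457 - 495)/(390 - 104) = -38/286 = -38*1/286 = -19/143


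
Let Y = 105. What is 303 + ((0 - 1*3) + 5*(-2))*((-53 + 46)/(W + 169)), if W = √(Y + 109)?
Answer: 8604520/28347 - 91*√214/28347 ≈ 303.50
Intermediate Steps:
W = √214 (W = √(105 + 109) = √214 ≈ 14.629)
303 + ((0 - 1*3) + 5*(-2))*((-53 + 46)/(W + 169)) = 303 + ((0 - 1*3) + 5*(-2))*((-53 + 46)/(√214 + 169)) = 303 + ((0 - 3) - 10)*(-7/(169 + √214)) = 303 + (-3 - 10)*(-7/(169 + √214)) = 303 - (-91)/(169 + √214) = 303 + 91/(169 + √214)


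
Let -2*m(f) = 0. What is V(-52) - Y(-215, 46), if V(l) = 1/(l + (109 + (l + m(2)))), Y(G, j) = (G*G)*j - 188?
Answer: -10630809/5 ≈ -2.1262e+6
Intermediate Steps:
m(f) = 0 (m(f) = -½*0 = 0)
Y(G, j) = -188 + j*G² (Y(G, j) = G²*j - 188 = j*G² - 188 = -188 + j*G²)
V(l) = 1/(109 + 2*l) (V(l) = 1/(l + (109 + (l + 0))) = 1/(l + (109 + l)) = 1/(109 + 2*l))
V(-52) - Y(-215, 46) = 1/(109 + 2*(-52)) - (-188 + 46*(-215)²) = 1/(109 - 104) - (-188 + 46*46225) = 1/5 - (-188 + 2126350) = ⅕ - 1*2126162 = ⅕ - 2126162 = -10630809/5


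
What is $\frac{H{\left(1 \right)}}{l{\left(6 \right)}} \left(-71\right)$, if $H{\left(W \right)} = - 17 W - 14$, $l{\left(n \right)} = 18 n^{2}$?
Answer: $\frac{2201}{648} \approx 3.3966$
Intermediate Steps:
$H{\left(W \right)} = -14 - 17 W$
$\frac{H{\left(1 \right)}}{l{\left(6 \right)}} \left(-71\right) = \frac{-14 - 17}{18 \cdot 6^{2}} \left(-71\right) = \frac{-14 - 17}{18 \cdot 36} \left(-71\right) = - \frac{31}{648} \left(-71\right) = \left(-31\right) \frac{1}{648} \left(-71\right) = \left(- \frac{31}{648}\right) \left(-71\right) = \frac{2201}{648}$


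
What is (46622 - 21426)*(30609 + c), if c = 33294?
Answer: 1610099988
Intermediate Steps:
(46622 - 21426)*(30609 + c) = (46622 - 21426)*(30609 + 33294) = 25196*63903 = 1610099988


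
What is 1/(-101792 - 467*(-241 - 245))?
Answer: 1/125170 ≈ 7.9891e-6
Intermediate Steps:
1/(-101792 - 467*(-241 - 245)) = 1/(-101792 - 467*(-486)) = 1/(-101792 + 226962) = 1/125170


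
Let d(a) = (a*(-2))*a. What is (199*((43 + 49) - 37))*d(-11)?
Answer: -2648690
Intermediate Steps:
d(a) = -2*a**2 (d(a) = (-2*a)*a = -2*a**2)
(199*((43 + 49) - 37))*d(-11) = (199*((43 + 49) - 37))*(-2*(-11)**2) = (199*(92 - 37))*(-2*121) = (199*55)*(-242) = 10945*(-242) = -2648690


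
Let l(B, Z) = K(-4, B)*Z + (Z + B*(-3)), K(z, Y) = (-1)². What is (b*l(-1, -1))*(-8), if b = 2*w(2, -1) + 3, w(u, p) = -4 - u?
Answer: 72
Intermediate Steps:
b = -9 (b = 2*(-4 - 1*2) + 3 = 2*(-4 - 2) + 3 = 2*(-6) + 3 = -12 + 3 = -9)
K(z, Y) = 1
l(B, Z) = -3*B + 2*Z (l(B, Z) = 1*Z + (Z + B*(-3)) = Z + (Z - 3*B) = -3*B + 2*Z)
(b*l(-1, -1))*(-8) = -9*(-3*(-1) + 2*(-1))*(-8) = -9*(3 - 2)*(-8) = -9*1*(-8) = -9*(-8) = 72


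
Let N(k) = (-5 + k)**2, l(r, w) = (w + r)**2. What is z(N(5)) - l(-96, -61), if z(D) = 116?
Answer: -24533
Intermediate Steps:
l(r, w) = (r + w)**2
z(N(5)) - l(-96, -61) = 116 - (-96 - 61)**2 = 116 - 1*(-157)**2 = 116 - 1*24649 = 116 - 24649 = -24533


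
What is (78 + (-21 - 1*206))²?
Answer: 22201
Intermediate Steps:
(78 + (-21 - 1*206))² = (78 + (-21 - 206))² = (78 - 227)² = (-149)² = 22201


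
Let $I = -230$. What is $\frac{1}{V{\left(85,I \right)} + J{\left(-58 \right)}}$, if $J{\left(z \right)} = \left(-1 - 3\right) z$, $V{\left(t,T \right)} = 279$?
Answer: $\frac{1}{511} \approx 0.0019569$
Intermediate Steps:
$J{\left(z \right)} = - 4 z$
$\frac{1}{V{\left(85,I \right)} + J{\left(-58 \right)}} = \frac{1}{279 - -232} = \frac{1}{279 + 232} = \frac{1}{511}$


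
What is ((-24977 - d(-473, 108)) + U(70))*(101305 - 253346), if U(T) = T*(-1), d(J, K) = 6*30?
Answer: 3835538307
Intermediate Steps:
d(J, K) = 180
U(T) = -T
((-24977 - d(-473, 108)) + U(70))*(101305 - 253346) = ((-24977 - 1*180) - 1*70)*(101305 - 253346) = ((-24977 - 180) - 70)*(-152041) = (-25157 - 70)*(-152041) = -25227*(-152041) = 3835538307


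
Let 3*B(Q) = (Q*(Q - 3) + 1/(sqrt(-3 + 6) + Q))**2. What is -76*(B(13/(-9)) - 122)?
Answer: 203692296116/26946027 - 1822366*sqrt(3)/4107 ≈ 6790.7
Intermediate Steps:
B(Q) = (1/(Q + sqrt(3)) + Q*(-3 + Q))**2/3 (B(Q) = (Q*(Q - 3) + 1/(sqrt(-3 + 6) + Q))**2/3 = (Q*(-3 + Q) + 1/(sqrt(3) + Q))**2/3 = (Q*(-3 + Q) + 1/(Q + sqrt(3)))**2/3 = (1/(Q + sqrt(3)) + Q*(-3 + Q))**2/3)
-76*(B(13/(-9)) - 122) = -76*((1 + (13/(-9))**3 - 3*(13/(-9))**2 + sqrt(3)*(13/(-9))**2 - 3*13/(-9)*sqrt(3))**2/(3*(13/(-9) + sqrt(3))**2) - 122) = -76*((1 + (13*(-1/9))**3 - 3*(13*(-1/9))**2 + sqrt(3)*(13*(-1/9))**2 - 3*13*(-1/9)*sqrt(3))**2/(3*(13*(-1/9) + sqrt(3))**2) - 122) = -76*((1 + (-13/9)**3 - 3*(-13/9)**2 + sqrt(3)*(-13/9)**2 - 3*(-13/9)*sqrt(3))**2/(3*(-13/9 + sqrt(3))**2) - 122) = -76*((1 - 2197/729 - 3*169/81 + sqrt(3)*(169/81) + 13*sqrt(3)/3)**2/(3*(-13/9 + sqrt(3))**2) - 122) = -76*((1 - 2197/729 - 169/27 + 169*sqrt(3)/81 + 13*sqrt(3)/3)**2/(3*(-13/9 + sqrt(3))**2) - 122) = -76*((-6031/729 + 520*sqrt(3)/81)**2/(3*(-13/9 + sqrt(3))**2) - 122) = -76*(-122 + (-6031/729 + 520*sqrt(3)/81)**2/(3*(-13/9 + sqrt(3))**2)) = 9272 - 76*(-6031/729 + 520*sqrt(3)/81)**2/(3*(-13/9 + sqrt(3))**2)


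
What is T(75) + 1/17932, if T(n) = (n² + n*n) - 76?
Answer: 200372169/17932 ≈ 11174.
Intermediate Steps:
T(n) = -76 + 2*n² (T(n) = (n² + n²) - 76 = 2*n² - 76 = -76 + 2*n²)
T(75) + 1/17932 = (-76 + 2*75²) + 1/17932 = (-76 + 2*5625) + 1/17932 = (-76 + 11250) + 1/17932 = 11174 + 1/17932 = 200372169/17932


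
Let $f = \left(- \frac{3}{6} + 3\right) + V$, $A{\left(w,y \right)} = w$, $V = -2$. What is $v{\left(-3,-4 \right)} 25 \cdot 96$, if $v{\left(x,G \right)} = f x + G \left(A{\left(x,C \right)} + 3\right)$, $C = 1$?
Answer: $-3600$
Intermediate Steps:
$f = \frac{1}{2}$ ($f = \left(- \frac{3}{6} + 3\right) - 2 = \left(\left(-3\right) \frac{1}{6} + 3\right) - 2 = \left(- \frac{1}{2} + 3\right) - 2 = \frac{5}{2} - 2 = \frac{1}{2} \approx 0.5$)
$v{\left(x,G \right)} = \frac{x}{2} + G \left(3 + x\right)$ ($v{\left(x,G \right)} = \frac{x}{2} + G \left(x + 3\right) = \frac{x}{2} + G \left(3 + x\right)$)
$v{\left(-3,-4 \right)} 25 \cdot 96 = \left(\frac{1}{2} \left(-3\right) + 3 \left(-4\right) - -12\right) 25 \cdot 96 = \left(- \frac{3}{2} - 12 + 12\right) 25 \cdot 96 = \left(- \frac{3}{2}\right) 25 \cdot 96 = \left(- \frac{75}{2}\right) 96 = -3600$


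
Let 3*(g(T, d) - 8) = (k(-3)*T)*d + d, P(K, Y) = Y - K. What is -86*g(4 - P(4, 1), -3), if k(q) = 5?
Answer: 2408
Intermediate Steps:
g(T, d) = 8 + d/3 + 5*T*d/3 (g(T, d) = 8 + ((5*T)*d + d)/3 = 8 + (5*T*d + d)/3 = 8 + (d + 5*T*d)/3 = 8 + (d/3 + 5*T*d/3) = 8 + d/3 + 5*T*d/3)
-86*g(4 - P(4, 1), -3) = -86*(8 + (⅓)*(-3) + (5/3)*(4 - (1 - 1*4))*(-3)) = -86*(8 - 1 + (5/3)*(4 - (1 - 4))*(-3)) = -86*(8 - 1 + (5/3)*(4 - 1*(-3))*(-3)) = -86*(8 - 1 + (5/3)*(4 + 3)*(-3)) = -86*(8 - 1 + (5/3)*7*(-3)) = -86*(8 - 1 - 35) = -86*(-28) = 2408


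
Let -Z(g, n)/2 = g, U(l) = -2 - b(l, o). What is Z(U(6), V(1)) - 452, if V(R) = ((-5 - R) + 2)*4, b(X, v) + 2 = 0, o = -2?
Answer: -452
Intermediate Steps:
b(X, v) = -2 (b(X, v) = -2 + 0 = -2)
V(R) = -12 - 4*R (V(R) = (-3 - R)*4 = -12 - 4*R)
U(l) = 0 (U(l) = -2 - 1*(-2) = -2 + 2 = 0)
Z(g, n) = -2*g
Z(U(6), V(1)) - 452 = -2*0 - 452 = 0 - 452 = -452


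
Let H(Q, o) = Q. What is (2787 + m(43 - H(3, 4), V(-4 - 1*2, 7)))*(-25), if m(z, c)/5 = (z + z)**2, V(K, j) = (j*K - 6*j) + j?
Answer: -869675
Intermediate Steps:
V(K, j) = -5*j + K*j (V(K, j) = (K*j - 6*j) + j = (-6*j + K*j) + j = -5*j + K*j)
m(z, c) = 20*z**2 (m(z, c) = 5*(z + z)**2 = 5*(2*z)**2 = 5*(4*z**2) = 20*z**2)
(2787 + m(43 - H(3, 4), V(-4 - 1*2, 7)))*(-25) = (2787 + 20*(43 - 1*3)**2)*(-25) = (2787 + 20*(43 - 3)**2)*(-25) = (2787 + 20*40**2)*(-25) = (2787 + 20*1600)*(-25) = (2787 + 32000)*(-25) = 34787*(-25) = -869675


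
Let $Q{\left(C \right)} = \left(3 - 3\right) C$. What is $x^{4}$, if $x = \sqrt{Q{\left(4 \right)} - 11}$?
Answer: $121$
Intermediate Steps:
$Q{\left(C \right)} = 0$ ($Q{\left(C \right)} = 0 C = 0$)
$x = i \sqrt{11}$ ($x = \sqrt{0 - 11} = \sqrt{-11} = i \sqrt{11} \approx 3.3166 i$)
$x^{4} = \left(i \sqrt{11}\right)^{4} = 121$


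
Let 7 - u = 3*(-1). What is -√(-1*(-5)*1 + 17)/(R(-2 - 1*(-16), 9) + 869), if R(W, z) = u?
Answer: -√22/879 ≈ -0.0053361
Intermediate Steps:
u = 10 (u = 7 - 3*(-1) = 7 - 1*(-3) = 7 + 3 = 10)
R(W, z) = 10
-√(-1*(-5)*1 + 17)/(R(-2 - 1*(-16), 9) + 869) = -√(-1*(-5)*1 + 17)/(10 + 869) = -√(5*1 + 17)/879 = -√(5 + 17)/879 = -√22/879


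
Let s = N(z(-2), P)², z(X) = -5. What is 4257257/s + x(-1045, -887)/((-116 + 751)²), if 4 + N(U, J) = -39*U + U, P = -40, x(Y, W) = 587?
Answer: 1716652761677/13949972100 ≈ 123.06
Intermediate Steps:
N(U, J) = -4 - 38*U (N(U, J) = -4 + (-39*U + U) = -4 - 38*U)
s = 34596 (s = (-4 - 38*(-5))² = (-4 + 190)² = 186² = 34596)
4257257/s + x(-1045, -887)/((-116 + 751)²) = 4257257/34596 + 587/((-116 + 751)²) = 4257257*(1/34596) + 587/(635²) = 4257257/34596 + 587/403225 = 1716652761677/13949972100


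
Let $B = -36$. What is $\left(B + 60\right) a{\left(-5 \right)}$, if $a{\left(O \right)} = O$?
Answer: $-120$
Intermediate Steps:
$\left(B + 60\right) a{\left(-5 \right)} = \left(-36 + 60\right) \left(-5\right) = 24 \left(-5\right) = -120$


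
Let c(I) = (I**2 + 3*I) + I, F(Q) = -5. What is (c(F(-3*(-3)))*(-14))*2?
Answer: -140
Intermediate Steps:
c(I) = I**2 + 4*I
(c(F(-3*(-3)))*(-14))*2 = (-5*(4 - 5)*(-14))*2 = (-5*(-1)*(-14))*2 = (5*(-14))*2 = -70*2 = -140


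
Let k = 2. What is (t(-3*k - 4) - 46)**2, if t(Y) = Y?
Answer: 3136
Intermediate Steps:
(t(-3*k - 4) - 46)**2 = ((-3*2 - 4) - 46)**2 = ((-6 - 4) - 46)**2 = (-10 - 46)**2 = (-56)**2 = 3136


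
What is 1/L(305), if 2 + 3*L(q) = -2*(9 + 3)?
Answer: -3/26 ≈ -0.11538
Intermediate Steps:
L(q) = -26/3 (L(q) = -⅔ + (-2*(9 + 3))/3 = -⅔ + (-2*12)/3 = -⅔ + (⅓)*(-24) = -⅔ - 8 = -26/3)
1/L(305) = 1/(-26/3) = -3/26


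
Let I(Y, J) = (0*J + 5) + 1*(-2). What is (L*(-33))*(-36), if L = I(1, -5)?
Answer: 3564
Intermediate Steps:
I(Y, J) = 3 (I(Y, J) = (0 + 5) - 2 = 5 - 2 = 3)
L = 3
(L*(-33))*(-36) = (3*(-33))*(-36) = -99*(-36) = 3564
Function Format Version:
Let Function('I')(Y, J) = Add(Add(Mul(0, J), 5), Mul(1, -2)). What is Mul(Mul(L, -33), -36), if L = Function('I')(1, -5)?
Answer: 3564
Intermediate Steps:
Function('I')(Y, J) = 3 (Function('I')(Y, J) = Add(Add(0, 5), -2) = Add(5, -2) = 3)
L = 3
Mul(Mul(L, -33), -36) = Mul(Mul(3, -33), -36) = Mul(-99, -36) = 3564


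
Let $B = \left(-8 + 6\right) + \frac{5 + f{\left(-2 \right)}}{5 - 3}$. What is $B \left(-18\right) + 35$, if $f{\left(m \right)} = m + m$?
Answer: $62$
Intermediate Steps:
$f{\left(m \right)} = 2 m$
$B = - \frac{3}{2}$ ($B = \left(-8 + 6\right) + \frac{5 + 2 \left(-2\right)}{5 - 3} = -2 + \frac{5 - 4}{2} = -2 + 1 \cdot \frac{1}{2} = -2 + \frac{1}{2} = - \frac{3}{2} \approx -1.5$)
$B \left(-18\right) + 35 = \left(- \frac{3}{2}\right) \left(-18\right) + 35 = 27 + 35 = 62$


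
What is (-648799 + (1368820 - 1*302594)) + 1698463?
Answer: 2115890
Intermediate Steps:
(-648799 + (1368820 - 1*302594)) + 1698463 = (-648799 + (1368820 - 302594)) + 1698463 = (-648799 + 1066226) + 1698463 = 417427 + 1698463 = 2115890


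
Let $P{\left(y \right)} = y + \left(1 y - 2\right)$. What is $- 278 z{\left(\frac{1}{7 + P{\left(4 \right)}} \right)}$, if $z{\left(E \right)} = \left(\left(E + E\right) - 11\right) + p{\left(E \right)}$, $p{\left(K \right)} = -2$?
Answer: $\frac{46426}{13} \approx 3571.2$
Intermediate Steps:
$P{\left(y \right)} = -2 + 2 y$ ($P{\left(y \right)} = y + \left(y - 2\right) = y + \left(-2 + y\right) = -2 + 2 y$)
$z{\left(E \right)} = -13 + 2 E$ ($z{\left(E \right)} = \left(\left(E + E\right) - 11\right) - 2 = \left(2 E - 11\right) - 2 = \left(-11 + 2 E\right) - 2 = -13 + 2 E$)
$- 278 z{\left(\frac{1}{7 + P{\left(4 \right)}} \right)} = - 278 \left(-13 + \frac{2}{7 + \left(-2 + 2 \cdot 4\right)}\right) = - 278 \left(-13 + \frac{2}{7 + \left(-2 + 8\right)}\right) = - 278 \left(-13 + \frac{2}{7 + 6}\right) = - 278 \left(-13 + \frac{2}{13}\right) = \left(-278\right) \left(- \frac{167}{13}\right) = \frac{46426}{13}$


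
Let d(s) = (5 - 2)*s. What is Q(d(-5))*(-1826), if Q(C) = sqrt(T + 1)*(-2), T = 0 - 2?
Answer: 3652*I ≈ 3652.0*I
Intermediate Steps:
T = -2
d(s) = 3*s
Q(C) = -2*I (Q(C) = sqrt(-2 + 1)*(-2) = sqrt(-1)*(-2) = I*(-2) = -2*I)
Q(d(-5))*(-1826) = -2*I*(-1826) = 3652*I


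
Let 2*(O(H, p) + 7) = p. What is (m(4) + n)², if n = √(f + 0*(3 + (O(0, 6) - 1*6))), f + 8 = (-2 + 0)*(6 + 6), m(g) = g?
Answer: -16 + 32*I*√2 ≈ -16.0 + 45.255*I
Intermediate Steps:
O(H, p) = -7 + p/2
f = -32 (f = -8 + (-2 + 0)*(6 + 6) = -8 - 2*12 = -8 - 24 = -32)
n = 4*I*√2 (n = √(-32 + 0*(3 + ((-7 + (½)*6) - 1*6))) = √(-32 + 0*(3 + ((-7 + 3) - 6))) = √(-32 + 0*(3 + (-4 - 6))) = √(-32 + 0*(3 - 10)) = √(-32 + 0*(-7)) = √(-32 + 0) = √(-32) = 4*I*√2 ≈ 5.6569*I)
(m(4) + n)² = (4 + 4*I*√2)²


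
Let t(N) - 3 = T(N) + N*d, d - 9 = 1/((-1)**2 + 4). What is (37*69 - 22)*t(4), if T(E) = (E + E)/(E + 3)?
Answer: 3626923/35 ≈ 1.0363e+5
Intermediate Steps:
T(E) = 2*E/(3 + E) (T(E) = (2*E)/(3 + E) = 2*E/(3 + E))
d = 46/5 (d = 9 + 1/((-1)**2 + 4) = 9 + 1/(1 + 4) = 9 + 1/5 = 46/5 ≈ 9.2000)
t(N) = 3 + 46*N/5 + 2*N/(3 + N) (t(N) = 3 + (2*N/(3 + N) + N*(46/5)) = 3 + (2*N/(3 + N) + 46*N/5) = 3 + (46*N/5 + 2*N/(3 + N)) = 3 + 46*N/5 + 2*N/(3 + N))
(37*69 - 22)*t(4) = (37*69 - 22)*((45 + 46*4**2 + 163*4)/(5*(3 + 4))) = (2553 - 22)*((1/5)*(45 + 46*16 + 652)/7) = 2531*((1/5)*(1/7)*(45 + 736 + 652)) = 2531*((1/5)*(1/7)*1433) = 2531*(1433/35) = 3626923/35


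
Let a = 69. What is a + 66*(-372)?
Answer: -24483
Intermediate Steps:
a + 66*(-372) = 69 + 66*(-372) = 69 - 24552 = -24483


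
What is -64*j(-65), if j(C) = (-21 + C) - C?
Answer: 1344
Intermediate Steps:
j(C) = -21
-64*j(-65) = -64*(-21) = 1344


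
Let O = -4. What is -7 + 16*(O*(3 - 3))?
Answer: -7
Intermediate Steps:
-7 + 16*(O*(3 - 3)) = -7 + 16*(-4*(3 - 3)) = -7 + 16*(-4*0) = -7 + 16*0 = -7 + 0 = -7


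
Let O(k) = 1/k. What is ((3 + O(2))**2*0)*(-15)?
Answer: 0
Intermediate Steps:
((3 + O(2))**2*0)*(-15) = ((3 + 1/2)**2*0)*(-15) = ((7/2)**2*0)*(-15) = ((49/4)*0)*(-15) = 0*(-15) = 0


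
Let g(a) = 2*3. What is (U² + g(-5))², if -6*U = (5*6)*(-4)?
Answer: 164836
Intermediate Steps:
g(a) = 6
U = 20 (U = -5*6*(-4)/6 = -5*(-4) = -⅙*(-120) = 20)
(U² + g(-5))² = (20² + 6)² = (400 + 6)² = 406² = 164836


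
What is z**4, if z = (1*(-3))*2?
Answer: 1296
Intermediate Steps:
z = -6 (z = -3*2 = -6)
z**4 = (-6)**4 = 1296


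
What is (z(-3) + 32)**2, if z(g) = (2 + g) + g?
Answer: 784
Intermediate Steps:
z(g) = 2 + 2*g
(z(-3) + 32)**2 = ((2 + 2*(-3)) + 32)**2 = ((2 - 6) + 32)**2 = (-4 + 32)**2 = 28**2 = 784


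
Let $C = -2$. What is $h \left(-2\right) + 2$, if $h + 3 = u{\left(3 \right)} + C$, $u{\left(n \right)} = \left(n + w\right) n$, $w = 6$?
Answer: $-42$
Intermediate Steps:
$u{\left(n \right)} = n \left(6 + n\right)$ ($u{\left(n \right)} = \left(n + 6\right) n = \left(6 + n\right) n = n \left(6 + n\right)$)
$h = 22$ ($h = -3 - \left(2 - 3 \left(6 + 3\right)\right) = -3 + \left(3 \cdot 9 - 2\right) = -3 + \left(27 - 2\right) = -3 + 25 = 22$)
$h \left(-2\right) + 2 = 22 \left(-2\right) + 2 = -44 + 2 = -42$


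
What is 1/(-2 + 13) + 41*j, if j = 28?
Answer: 12629/11 ≈ 1148.1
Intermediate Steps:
1/(-2 + 13) + 41*j = 1/(-2 + 13) + 41*28 = 1/11 + 1148 = 12629/11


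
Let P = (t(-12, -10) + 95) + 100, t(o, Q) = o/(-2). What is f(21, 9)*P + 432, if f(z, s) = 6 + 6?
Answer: 2844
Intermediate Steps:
t(o, Q) = -o/2 (t(o, Q) = o*(-½) = -o/2)
f(z, s) = 12
P = 201 (P = (-½*(-12) + 95) + 100 = (6 + 95) + 100 = 101 + 100 = 201)
f(21, 9)*P + 432 = 12*201 + 432 = 2412 + 432 = 2844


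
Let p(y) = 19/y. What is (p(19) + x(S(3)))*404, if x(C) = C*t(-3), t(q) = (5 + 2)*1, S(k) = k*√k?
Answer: 404 + 8484*√3 ≈ 15099.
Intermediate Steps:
S(k) = k^(3/2)
t(q) = 7 (t(q) = 7*1 = 7)
x(C) = 7*C (x(C) = C*7 = 7*C)
(p(19) + x(S(3)))*404 = (19/19 + 7*3^(3/2))*404 = (19*(1/19) + 7*(3*√3))*404 = (1 + 21*√3)*404 = 404 + 8484*√3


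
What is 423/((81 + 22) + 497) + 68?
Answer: 13741/200 ≈ 68.705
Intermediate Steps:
423/((81 + 22) + 497) + 68 = 423/(103 + 497) + 68 = 423/600 + 68 = 423*(1/600) + 68 = 141/200 + 68 = 13741/200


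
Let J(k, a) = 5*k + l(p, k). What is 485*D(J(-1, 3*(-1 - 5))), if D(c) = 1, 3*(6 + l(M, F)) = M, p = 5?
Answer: 485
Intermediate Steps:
l(M, F) = -6 + M/3
J(k, a) = -13/3 + 5*k (J(k, a) = 5*k + (-6 + (⅓)*5) = 5*k + (-6 + 5/3) = 5*k - 13/3 = -13/3 + 5*k)
485*D(J(-1, 3*(-1 - 5))) = 485*1 = 485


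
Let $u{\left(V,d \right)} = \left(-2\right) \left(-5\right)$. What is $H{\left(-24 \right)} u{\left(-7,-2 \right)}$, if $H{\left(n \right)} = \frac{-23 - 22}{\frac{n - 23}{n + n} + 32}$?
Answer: $- \frac{21600}{1583} \approx -13.645$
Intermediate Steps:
$H{\left(n \right)} = - \frac{45}{32 + \frac{-23 + n}{2 n}}$ ($H{\left(n \right)} = - \frac{45}{\frac{-23 + n}{2 n} + 32} = - \frac{45}{32 + \frac{-23 + n}{2 n}}$)
$u{\left(V,d \right)} = 10$
$H{\left(-24 \right)} u{\left(-7,-2 \right)} = \left(-90\right) \left(-24\right) \frac{1}{-23 + 65 \left(-24\right)} 10 = \left(-90\right) \left(-24\right) \frac{1}{-23 - 1560} \cdot 10 = \left(-90\right) \left(-24\right) \frac{1}{-1583} \cdot 10 = \left(-90\right) \left(-24\right) \left(- \frac{1}{1583}\right) 10 = \left(- \frac{2160}{1583}\right) 10 = - \frac{21600}{1583}$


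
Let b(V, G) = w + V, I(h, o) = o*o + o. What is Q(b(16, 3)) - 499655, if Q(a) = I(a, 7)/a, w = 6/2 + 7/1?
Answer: -6495487/13 ≈ -4.9965e+5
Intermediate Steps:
w = 10 (w = 6*(½) + 7*1 = 3 + 7 = 10)
I(h, o) = o + o² (I(h, o) = o² + o = o + o²)
b(V, G) = 10 + V
Q(a) = 56/a (Q(a) = (7*(1 + 7))/a = (7*8)/a = 56/a)
Q(b(16, 3)) - 499655 = 56/(10 + 16) - 499655 = 56/26 - 499655 = 56*(1/26) - 499655 = 28/13 - 499655 = -6495487/13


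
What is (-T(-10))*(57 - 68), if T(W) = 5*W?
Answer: -550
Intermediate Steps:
(-T(-10))*(57 - 68) = (-5*(-10))*(57 - 68) = -1*(-50)*(-11) = 50*(-11) = -550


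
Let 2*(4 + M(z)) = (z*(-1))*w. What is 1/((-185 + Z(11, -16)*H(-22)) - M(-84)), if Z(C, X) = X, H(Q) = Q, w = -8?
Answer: 1/507 ≈ 0.0019724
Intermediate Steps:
M(z) = -4 + 4*z (M(z) = -4 + ((z*(-1))*(-8))/2 = -4 + (-z*(-8))/2 = -4 + (8*z)/2 = -4 + 4*z)
1/((-185 + Z(11, -16)*H(-22)) - M(-84)) = 1/((-185 - 16*(-22)) - (-4 + 4*(-84))) = 1/((-185 + 352) - (-4 - 336)) = 1/(167 - 1*(-340)) = 1/(167 + 340) = 1/507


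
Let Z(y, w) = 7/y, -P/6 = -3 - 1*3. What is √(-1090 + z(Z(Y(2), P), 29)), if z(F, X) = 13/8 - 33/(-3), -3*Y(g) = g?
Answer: 13*I*√102/4 ≈ 32.823*I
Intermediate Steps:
Y(g) = -g/3
P = 36 (P = -6*(-3 - 1*3) = -6*(-3 - 3) = -6*(-6) = 36)
z(F, X) = 101/8 (z(F, X) = 13*(⅛) - 33*(-⅓) = 13/8 + 11 = 101/8)
√(-1090 + z(Z(Y(2), P), 29)) = √(-1090 + 101/8) = √(-8619/8) = 13*I*√102/4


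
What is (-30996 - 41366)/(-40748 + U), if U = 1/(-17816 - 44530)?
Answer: 4511481252/2540474809 ≈ 1.7758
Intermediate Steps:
U = -1/62346 (U = 1/(-62346) = -1/62346 ≈ -1.6040e-5)
(-30996 - 41366)/(-40748 + U) = (-30996 - 41366)/(-40748 - 1/62346) = -72362/(-2540474809/62346) = -72362*(-62346/2540474809) = 4511481252/2540474809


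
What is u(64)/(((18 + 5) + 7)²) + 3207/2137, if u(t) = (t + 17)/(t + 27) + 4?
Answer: 52720853/35004060 ≈ 1.5061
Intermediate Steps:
u(t) = 4 + (17 + t)/(27 + t) (u(t) = (17 + t)/(27 + t) + 4 = 4 + (17 + t)/(27 + t))
u(64)/(((18 + 5) + 7)²) + 3207/2137 = (5*(25 + 64)/(27 + 64))/(((18 + 5) + 7)²) + 3207/2137 = (5*89/91)/((23 + 7)²) + 3207*(1/2137) = (5*(1/91)*89)/(30²) + 3207/2137 = (445/91)/900 + 3207/2137 = (445/91)*(1/900) + 3207/2137 = 89/16380 + 3207/2137 = 52720853/35004060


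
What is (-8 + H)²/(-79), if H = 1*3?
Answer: -25/79 ≈ -0.31646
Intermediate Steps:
H = 3
(-8 + H)²/(-79) = (-8 + 3)²/(-79) = (-5)²*(-1/79) = 25*(-1/79) = -25/79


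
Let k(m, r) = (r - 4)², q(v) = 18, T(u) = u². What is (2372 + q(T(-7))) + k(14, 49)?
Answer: 4415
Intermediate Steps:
k(m, r) = (-4 + r)²
(2372 + q(T(-7))) + k(14, 49) = (2372 + 18) + (-4 + 49)² = 2390 + 45² = 2390 + 2025 = 4415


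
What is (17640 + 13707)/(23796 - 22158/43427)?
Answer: 5602083/4252538 ≈ 1.3174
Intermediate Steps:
(17640 + 13707)/(23796 - 22158/43427) = 31347/(23796 - 22158*1/43427) = 31347/(23796 - 22158/43427) = 31347/(1033366734/43427) = 31347*(43427/1033366734) = 5602083/4252538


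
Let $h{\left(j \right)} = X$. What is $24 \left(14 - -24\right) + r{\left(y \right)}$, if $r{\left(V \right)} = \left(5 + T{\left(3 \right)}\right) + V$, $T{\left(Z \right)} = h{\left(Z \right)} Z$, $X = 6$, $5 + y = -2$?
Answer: $928$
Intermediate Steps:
$y = -7$ ($y = -5 - 2 = -7$)
$h{\left(j \right)} = 6$
$T{\left(Z \right)} = 6 Z$
$r{\left(V \right)} = 23 + V$ ($r{\left(V \right)} = \left(5 + 6 \cdot 3\right) + V = \left(5 + 18\right) + V = 23 + V$)
$24 \left(14 - -24\right) + r{\left(y \right)} = 24 \left(14 - -24\right) + \left(23 - 7\right) = 24 \left(14 + 24\right) + 16 = 24 \cdot 38 + 16 = 912 + 16 = 928$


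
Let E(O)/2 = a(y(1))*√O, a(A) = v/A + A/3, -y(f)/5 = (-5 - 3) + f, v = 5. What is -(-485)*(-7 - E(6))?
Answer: -3395 - 240560*√6/21 ≈ -31455.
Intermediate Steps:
y(f) = 40 - 5*f (y(f) = -5*((-5 - 3) + f) = -5*(-8 + f) = 40 - 5*f)
a(A) = 5/A + A/3
E(O) = 496*√O/21 (E(O) = 2*((5/(40 - 5*1) + (40 - 5*1)/3)*√O) = 2*((5/(40 - 5) + (40 - 5)/3)*√O) = 2*((5/35 + (⅓)*35)*√O) = 2*((5*(1/35) + 35/3)*√O) = 2*((⅐ + 35/3)*√O) = 2*(248*√O/21) = 496*√O/21)
-(-485)*(-7 - E(6)) = -(-485)*(-7 - 496*√6/21) = -(3395 + 240560*√6/21) = -3395 - 240560*√6/21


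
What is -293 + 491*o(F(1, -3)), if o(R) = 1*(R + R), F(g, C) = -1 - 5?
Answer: -6185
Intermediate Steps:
F(g, C) = -6
o(R) = 2*R (o(R) = 1*(2*R) = 2*R)
-293 + 491*o(F(1, -3)) = -293 + 491*(2*(-6)) = -293 + 491*(-12) = -293 - 5892 = -6185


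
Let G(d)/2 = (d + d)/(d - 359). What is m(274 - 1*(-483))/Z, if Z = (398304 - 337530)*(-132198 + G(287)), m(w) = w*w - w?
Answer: -245268/3443644397 ≈ -7.1223e-5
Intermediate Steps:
G(d) = 4*d/(-359 + d) (G(d) = 2*((d + d)/(d - 359)) = 2*((2*d)/(-359 + d)) = 2*(2*d/(-359 + d)) = 4*d/(-359 + d))
m(w) = w² - w
Z = -24105510779/3 (Z = (398304 - 337530)*(-132198 + 4*287/(-359 + 287)) = 60774*(-132198 + 4*287/(-72)) = 60774*(-132198 + 4*287*(-1/72)) = 60774*(-132198 - 287/18) = 60774*(-2379851/18) = -24105510779/3 ≈ -8.0352e+9)
m(274 - 1*(-483))/Z = ((274 - 1*(-483))*(-1 + (274 - 1*(-483))))/(-24105510779/3) = ((274 + 483)*(-1 + (274 + 483)))*(-3/24105510779) = (757*(-1 + 757))*(-3/24105510779) = (757*756)*(-3/24105510779) = 572292*(-3/24105510779) = -245268/3443644397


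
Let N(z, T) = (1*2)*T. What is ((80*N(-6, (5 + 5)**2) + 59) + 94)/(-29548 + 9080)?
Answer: -16153/20468 ≈ -0.78918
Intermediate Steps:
N(z, T) = 2*T
((80*N(-6, (5 + 5)**2) + 59) + 94)/(-29548 + 9080) = ((80*(2*(5 + 5)**2) + 59) + 94)/(-29548 + 9080) = ((80*(2*10**2) + 59) + 94)/(-20468) = ((80*(2*100) + 59) + 94)*(-1/20468) = ((80*200 + 59) + 94)*(-1/20468) = ((16000 + 59) + 94)*(-1/20468) = (16059 + 94)*(-1/20468) = 16153*(-1/20468) = -16153/20468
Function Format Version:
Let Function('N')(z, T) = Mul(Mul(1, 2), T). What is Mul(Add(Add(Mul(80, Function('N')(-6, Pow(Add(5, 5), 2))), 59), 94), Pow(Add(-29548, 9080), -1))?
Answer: Rational(-16153, 20468) ≈ -0.78918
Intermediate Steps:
Function('N')(z, T) = Mul(2, T)
Mul(Add(Add(Mul(80, Function('N')(-6, Pow(Add(5, 5), 2))), 59), 94), Pow(Add(-29548, 9080), -1)) = Mul(Add(Add(Mul(80, Mul(2, Pow(Add(5, 5), 2))), 59), 94), Pow(Add(-29548, 9080), -1)) = Mul(Add(Add(Mul(80, Mul(2, Pow(10, 2))), 59), 94), Pow(-20468, -1)) = Mul(Add(Add(Mul(80, Mul(2, 100)), 59), 94), Rational(-1, 20468)) = Mul(Add(Add(Mul(80, 200), 59), 94), Rational(-1, 20468)) = Mul(Add(Add(16000, 59), 94), Rational(-1, 20468)) = Mul(Add(16059, 94), Rational(-1, 20468)) = Mul(16153, Rational(-1, 20468)) = Rational(-16153, 20468)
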